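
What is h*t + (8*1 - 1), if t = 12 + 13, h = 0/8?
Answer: 7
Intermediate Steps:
h = 0 (h = 0*(⅛) = 0)
t = 25
h*t + (8*1 - 1) = 0*25 + (8*1 - 1) = 0 + (8 - 1) = 0 + 7 = 7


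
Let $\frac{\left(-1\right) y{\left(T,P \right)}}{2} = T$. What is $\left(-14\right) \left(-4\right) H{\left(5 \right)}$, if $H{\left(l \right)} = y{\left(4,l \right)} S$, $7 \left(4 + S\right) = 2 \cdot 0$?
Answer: $1792$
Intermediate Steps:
$y{\left(T,P \right)} = - 2 T$
$S = -4$ ($S = -4 + \frac{2 \cdot 0}{7} = -4 + \frac{1}{7} \cdot 0 = -4 + 0 = -4$)
$H{\left(l \right)} = 32$ ($H{\left(l \right)} = \left(-2\right) 4 \left(-4\right) = \left(-8\right) \left(-4\right) = 32$)
$\left(-14\right) \left(-4\right) H{\left(5 \right)} = \left(-14\right) \left(-4\right) 32 = 56 \cdot 32 = 1792$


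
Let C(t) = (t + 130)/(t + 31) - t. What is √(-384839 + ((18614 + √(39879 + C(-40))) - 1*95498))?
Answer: √(-461723 + √39909) ≈ 679.36*I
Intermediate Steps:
C(t) = -t + (130 + t)/(31 + t) (C(t) = (130 + t)/(31 + t) - t = -t + (130 + t)/(31 + t))
√(-384839 + ((18614 + √(39879 + C(-40))) - 1*95498)) = √(-384839 + ((18614 + √(39879 + (130 - 1*(-40)² - 30*(-40))/(31 - 40))) - 1*95498)) = √(-384839 + ((18614 + √(39879 + (130 - 1*1600 + 1200)/(-9))) - 95498)) = √(-384839 + ((18614 + √(39879 - (130 - 1600 + 1200)/9)) - 95498)) = √(-384839 + ((18614 + √(39879 - ⅑*(-270))) - 95498)) = √(-384839 + ((18614 + √(39879 + 30)) - 95498)) = √(-384839 + ((18614 + √39909) - 95498)) = √(-384839 + (-76884 + √39909)) = √(-461723 + √39909)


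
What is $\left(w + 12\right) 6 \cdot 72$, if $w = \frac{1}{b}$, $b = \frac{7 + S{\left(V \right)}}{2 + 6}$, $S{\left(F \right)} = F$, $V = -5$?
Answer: $6912$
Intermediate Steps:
$b = \frac{1}{4}$ ($b = \frac{7 - 5}{2 + 6} = \frac{2}{8} = 2 \cdot \frac{1}{8} = \frac{1}{4} \approx 0.25$)
$w = 4$ ($w = \frac{1}{\frac{1}{4}} = 4$)
$\left(w + 12\right) 6 \cdot 72 = \left(4 + 12\right) 6 \cdot 72 = 16 \cdot 6 \cdot 72 = 96 \cdot 72 = 6912$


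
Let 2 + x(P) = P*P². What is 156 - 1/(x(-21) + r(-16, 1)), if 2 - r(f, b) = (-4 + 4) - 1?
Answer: 1444561/9260 ≈ 156.00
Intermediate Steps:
r(f, b) = 3 (r(f, b) = 2 - ((-4 + 4) - 1) = 2 - (0 - 1) = 2 - 1*(-1) = 2 + 1 = 3)
x(P) = -2 + P³ (x(P) = -2 + P*P² = -2 + P³)
156 - 1/(x(-21) + r(-16, 1)) = 156 - 1/((-2 + (-21)³) + 3) = 156 - 1/((-2 - 9261) + 3) = 156 - 1/(-9263 + 3) = 156 - 1/(-9260) = 156 - 1*(-1/9260) = 156 + 1/9260 = 1444561/9260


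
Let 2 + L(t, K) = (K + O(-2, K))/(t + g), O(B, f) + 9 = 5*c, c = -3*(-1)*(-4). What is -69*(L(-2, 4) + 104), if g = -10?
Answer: -29647/4 ≈ -7411.8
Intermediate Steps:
c = -12 (c = 3*(-4) = -12)
O(B, f) = -69 (O(B, f) = -9 + 5*(-12) = -9 - 60 = -69)
L(t, K) = -2 + (-69 + K)/(-10 + t) (L(t, K) = -2 + (K - 69)/(t - 10) = -2 + (-69 + K)/(-10 + t))
-69*(L(-2, 4) + 104) = -69*((-49 + 4 - 2*(-2))/(-10 - 2) + 104) = -69*((-49 + 4 + 4)/(-12) + 104) = -69*(-1/12*(-41) + 104) = -69*(41/12 + 104) = -69*1289/12 = -29647/4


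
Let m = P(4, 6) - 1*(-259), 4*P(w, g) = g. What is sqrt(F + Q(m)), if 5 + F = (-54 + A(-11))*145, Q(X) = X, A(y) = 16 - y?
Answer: I*sqrt(14638)/2 ≈ 60.494*I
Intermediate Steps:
P(w, g) = g/4
m = 521/2 (m = (1/4)*6 - 1*(-259) = 3/2 + 259 = 521/2 ≈ 260.50)
F = -3920 (F = -5 + (-54 + (16 - 1*(-11)))*145 = -5 + (-54 + (16 + 11))*145 = -5 + (-54 + 27)*145 = -5 - 27*145 = -5 - 3915 = -3920)
sqrt(F + Q(m)) = sqrt(-3920 + 521/2) = sqrt(-7319/2) = I*sqrt(14638)/2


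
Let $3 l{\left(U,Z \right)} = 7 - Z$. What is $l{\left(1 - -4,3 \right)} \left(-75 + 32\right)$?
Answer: $- \frac{172}{3} \approx -57.333$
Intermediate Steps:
$l{\left(U,Z \right)} = \frac{7}{3} - \frac{Z}{3}$ ($l{\left(U,Z \right)} = \frac{7 - Z}{3} = \frac{7}{3} - \frac{Z}{3}$)
$l{\left(1 - -4,3 \right)} \left(-75 + 32\right) = \left(\frac{7}{3} - 1\right) \left(-75 + 32\right) = \left(\frac{7}{3} - 1\right) \left(-43\right) = \frac{4}{3} \left(-43\right) = - \frac{172}{3}$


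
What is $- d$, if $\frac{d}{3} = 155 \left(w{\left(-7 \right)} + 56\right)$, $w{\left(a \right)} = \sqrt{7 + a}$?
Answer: $-26040$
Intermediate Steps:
$d = 26040$ ($d = 3 \cdot 155 \left(\sqrt{7 - 7} + 56\right) = 3 \cdot 155 \left(\sqrt{0} + 56\right) = 3 \cdot 155 \left(0 + 56\right) = 3 \cdot 155 \cdot 56 = 3 \cdot 8680 = 26040$)
$- d = \left(-1\right) 26040 = -26040$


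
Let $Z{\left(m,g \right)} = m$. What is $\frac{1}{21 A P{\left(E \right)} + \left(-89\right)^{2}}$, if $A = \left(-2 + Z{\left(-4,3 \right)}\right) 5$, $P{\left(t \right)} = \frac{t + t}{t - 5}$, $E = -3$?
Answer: $\frac{2}{14897} \approx 0.00013426$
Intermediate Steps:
$P{\left(t \right)} = \frac{2 t}{-5 + t}$
$A = -30$ ($A = \left(-2 - 4\right) 5 = \left(-6\right) 5 = -30$)
$\frac{1}{21 A P{\left(E \right)} + \left(-89\right)^{2}} = \frac{1}{21 \left(-30\right) 2 \left(-3\right) \frac{1}{-5 - 3} + \left(-89\right)^{2}} = \frac{1}{- 630 \cdot 2 \left(-3\right) \frac{1}{-8} + 7921} = \frac{1}{- 630 \cdot 2 \left(-3\right) \left(- \frac{1}{8}\right) + 7921} = \frac{1}{\left(-630\right) \frac{3}{4} + 7921} = \frac{1}{- \frac{945}{2} + 7921} = \frac{1}{\frac{14897}{2}} = \frac{2}{14897}$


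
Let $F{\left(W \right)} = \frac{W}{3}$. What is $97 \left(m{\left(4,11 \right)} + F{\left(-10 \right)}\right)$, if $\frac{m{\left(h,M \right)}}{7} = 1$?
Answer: $\frac{1067}{3} \approx 355.67$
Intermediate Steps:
$F{\left(W \right)} = \frac{W}{3}$ ($F{\left(W \right)} = W \frac{1}{3} = \frac{W}{3}$)
$m{\left(h,M \right)} = 7$ ($m{\left(h,M \right)} = 7 \cdot 1 = 7$)
$97 \left(m{\left(4,11 \right)} + F{\left(-10 \right)}\right) = 97 \left(7 + \frac{1}{3} \left(-10\right)\right) = 97 \left(7 - \frac{10}{3}\right) = 97 \cdot \frac{11}{3} = \frac{1067}{3}$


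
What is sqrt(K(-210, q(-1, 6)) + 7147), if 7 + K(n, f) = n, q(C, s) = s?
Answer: 3*sqrt(770) ≈ 83.247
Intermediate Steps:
K(n, f) = -7 + n
sqrt(K(-210, q(-1, 6)) + 7147) = sqrt((-7 - 210) + 7147) = sqrt(-217 + 7147) = sqrt(6930) = 3*sqrt(770)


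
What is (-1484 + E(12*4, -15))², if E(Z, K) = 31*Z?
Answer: 16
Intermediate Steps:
(-1484 + E(12*4, -15))² = (-1484 + 31*(12*4))² = (-1484 + 31*48)² = (-1484 + 1488)² = 4² = 16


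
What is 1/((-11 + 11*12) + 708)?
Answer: 1/829 ≈ 0.0012063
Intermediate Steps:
1/((-11 + 11*12) + 708) = 1/((-11 + 132) + 708) = 1/(121 + 708) = 1/829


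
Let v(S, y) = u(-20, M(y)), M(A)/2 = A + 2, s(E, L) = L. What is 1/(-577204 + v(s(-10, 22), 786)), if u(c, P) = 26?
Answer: -1/577178 ≈ -1.7326e-6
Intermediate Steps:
M(A) = 4 + 2*A (M(A) = 2*(A + 2) = 2*(2 + A) = 4 + 2*A)
v(S, y) = 26
1/(-577204 + v(s(-10, 22), 786)) = 1/(-577204 + 26) = 1/(-577178) = -1/577178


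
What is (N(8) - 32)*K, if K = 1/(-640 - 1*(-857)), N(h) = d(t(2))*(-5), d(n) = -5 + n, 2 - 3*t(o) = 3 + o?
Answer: -2/217 ≈ -0.0092166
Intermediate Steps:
t(o) = -⅓ - o/3 (t(o) = ⅔ - (3 + o)/3 = ⅔ + (-1 - o/3) = -⅓ - o/3)
N(h) = 30 (N(h) = (-5 + (-⅓ - ⅓*2))*(-5) = (-5 + (-⅓ - ⅔))*(-5) = (-5 - 1)*(-5) = -6*(-5) = 30)
K = 1/217 (K = 1/(-640 + 857) = 1/217 ≈ 0.0046083)
(N(8) - 32)*K = (30 - 32)*(1/217) = -2*1/217 = -2/217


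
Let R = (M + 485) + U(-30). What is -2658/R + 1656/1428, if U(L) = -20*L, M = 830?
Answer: -52032/227885 ≈ -0.22833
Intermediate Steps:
R = 1915 (R = (830 + 485) - 20*(-30) = 1315 + 600 = 1915)
-2658/R + 1656/1428 = -2658/1915 + 1656/1428 = -2658*1/1915 + 1656*(1/1428) = -2658/1915 + 138/119 = -52032/227885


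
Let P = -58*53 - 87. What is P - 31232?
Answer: -34393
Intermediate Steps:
P = -3161 (P = -3074 - 87 = -3161)
P - 31232 = -3161 - 31232 = -34393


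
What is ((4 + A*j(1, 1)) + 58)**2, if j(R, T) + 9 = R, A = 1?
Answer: 2916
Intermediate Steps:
j(R, T) = -9 + R
((4 + A*j(1, 1)) + 58)**2 = ((4 + 1*(-9 + 1)) + 58)**2 = ((4 + 1*(-8)) + 58)**2 = ((4 - 8) + 58)**2 = (-4 + 58)**2 = 54**2 = 2916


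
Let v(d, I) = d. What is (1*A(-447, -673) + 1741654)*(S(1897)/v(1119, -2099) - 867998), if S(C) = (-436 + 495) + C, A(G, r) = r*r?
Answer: -710523902384966/373 ≈ -1.9049e+12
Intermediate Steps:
A(G, r) = r²
S(C) = 59 + C
(1*A(-447, -673) + 1741654)*(S(1897)/v(1119, -2099) - 867998) = (1*(-673)² + 1741654)*((59 + 1897)/1119 - 867998) = (1*452929 + 1741654)*(1956*(1/1119) - 867998) = (452929 + 1741654)*(652/373 - 867998) = 2194583*(-323762602/373) = -710523902384966/373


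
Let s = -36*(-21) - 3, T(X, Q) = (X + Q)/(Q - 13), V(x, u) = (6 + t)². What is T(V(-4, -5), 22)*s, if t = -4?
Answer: 6526/3 ≈ 2175.3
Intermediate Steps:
V(x, u) = 4 (V(x, u) = (6 - 4)² = 2² = 4)
T(X, Q) = (Q + X)/(-13 + Q)
s = 753 (s = 756 - 3 = 753)
T(V(-4, -5), 22)*s = ((22 + 4)/(-13 + 22))*753 = (26/9)*753 = 6526/3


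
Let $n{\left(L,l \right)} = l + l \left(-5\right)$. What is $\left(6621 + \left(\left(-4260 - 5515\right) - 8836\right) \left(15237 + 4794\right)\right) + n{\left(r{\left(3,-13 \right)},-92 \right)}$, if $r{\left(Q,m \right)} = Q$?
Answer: $-372789952$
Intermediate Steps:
$n{\left(L,l \right)} = - 4 l$ ($n{\left(L,l \right)} = l - 5 l = - 4 l$)
$\left(6621 + \left(\left(-4260 - 5515\right) - 8836\right) \left(15237 + 4794\right)\right) + n{\left(r{\left(3,-13 \right)},-92 \right)} = \left(6621 + \left(\left(-4260 - 5515\right) - 8836\right) \left(15237 + 4794\right)\right) - -368 = \left(6621 + \left(-9775 - 8836\right) 20031\right) + 368 = \left(6621 - 372796941\right) + 368 = -372790320 + 368 = -372789952$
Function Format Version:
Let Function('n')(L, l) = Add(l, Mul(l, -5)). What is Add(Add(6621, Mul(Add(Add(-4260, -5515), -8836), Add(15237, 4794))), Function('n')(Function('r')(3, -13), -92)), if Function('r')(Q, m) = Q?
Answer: -372789952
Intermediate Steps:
Function('n')(L, l) = Mul(-4, l) (Function('n')(L, l) = Add(l, Mul(-5, l)) = Mul(-4, l))
Add(Add(6621, Mul(Add(Add(-4260, -5515), -8836), Add(15237, 4794))), Function('n')(Function('r')(3, -13), -92)) = Add(Add(6621, Mul(Add(Add(-4260, -5515), -8836), Add(15237, 4794))), Mul(-4, -92)) = Add(Add(6621, Mul(Add(-9775, -8836), 20031)), 368) = Add(Add(6621, Mul(-18611, 20031)), 368) = Add(Add(6621, -372796941), 368) = Add(-372790320, 368) = -372789952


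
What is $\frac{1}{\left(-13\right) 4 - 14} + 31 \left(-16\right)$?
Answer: $- \frac{32737}{66} \approx -496.02$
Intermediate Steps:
$\frac{1}{\left(-13\right) 4 - 14} + 31 \left(-16\right) = \frac{1}{-52 - 14} - 496 = \frac{1}{-66} - 496 = - \frac{1}{66} - 496 = - \frac{32737}{66}$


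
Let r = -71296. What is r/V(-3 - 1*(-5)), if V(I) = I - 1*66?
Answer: 1114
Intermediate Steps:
V(I) = -66 + I (V(I) = I - 66 = -66 + I)
r/V(-3 - 1*(-5)) = -71296/(-66 + (-3 - 1*(-5))) = -71296/(-66 + (-3 + 5)) = -71296/(-66 + 2) = -71296/(-64) = -71296*(-1/64) = 1114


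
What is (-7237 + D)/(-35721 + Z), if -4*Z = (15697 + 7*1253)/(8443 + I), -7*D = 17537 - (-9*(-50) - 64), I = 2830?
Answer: 76442213/281882265 ≈ 0.27118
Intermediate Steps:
D = -17151/7 (D = -(17537 - (-9*(-50) - 64))/7 = -(17537 - (450 - 64))/7 = -(17537 - 1*386)/7 = -(17537 - 386)/7 = -1/7*17151 = -17151/7 ≈ -2450.1)
Z = -6117/11273 (Z = -(15697 + 7*1253)/(4*(8443 + 2830)) = -(15697 + 8771)/(4*11273) = -6117/11273 ≈ -0.54262)
(-7237 + D)/(-35721 + Z) = (-7237 - 17151/7)/(-35721 - 6117/11273) = -67810/(7*(-402688950/11273)) = -67810/7*(-11273/402688950) = 76442213/281882265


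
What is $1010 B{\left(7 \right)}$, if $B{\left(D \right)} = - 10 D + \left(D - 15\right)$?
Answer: $-78780$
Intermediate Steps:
$B{\left(D \right)} = -15 - 9 D$ ($B{\left(D \right)} = - 10 D + \left(-15 + D\right) = -15 - 9 D$)
$1010 B{\left(7 \right)} = 1010 \left(-15 - 63\right) = 1010 \left(-78\right) = -78780$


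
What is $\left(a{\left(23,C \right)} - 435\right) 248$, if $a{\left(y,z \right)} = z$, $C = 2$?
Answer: $-107384$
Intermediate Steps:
$\left(a{\left(23,C \right)} - 435\right) 248 = \left(2 - 435\right) 248 = \left(-433\right) 248 = -107384$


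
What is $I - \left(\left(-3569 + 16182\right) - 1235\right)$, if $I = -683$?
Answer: $-12061$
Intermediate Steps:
$I - \left(\left(-3569 + 16182\right) - 1235\right) = -683 - \left(\left(-3569 + 16182\right) - 1235\right) = -683 - \left(12613 - 1235\right) = -683 - 11378 = -12061$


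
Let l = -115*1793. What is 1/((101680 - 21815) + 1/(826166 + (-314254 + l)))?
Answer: 305717/24416088206 ≈ 1.2521e-5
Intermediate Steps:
l = -206195
1/((101680 - 21815) + 1/(826166 + (-314254 + l))) = 1/((101680 - 21815) + 1/(826166 + (-314254 - 206195))) = 1/(79865 + 1/(826166 - 520449)) = 1/(79865 + 1/305717) = 1/(24416088206/305717) = 305717/24416088206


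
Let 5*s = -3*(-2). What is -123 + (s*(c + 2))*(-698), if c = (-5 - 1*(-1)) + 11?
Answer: -38307/5 ≈ -7661.4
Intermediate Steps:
s = 6/5 (s = (-3*(-2))/5 = (⅕)*6 = 6/5 ≈ 1.2000)
c = 7 (c = (-5 + 1) + 11 = -4 + 11 = 7)
-123 + (s*(c + 2))*(-698) = -123 + (6*(7 + 2)/5)*(-698) = -123 + ((6/5)*9)*(-698) = -123 + (54/5)*(-698) = -123 - 37692/5 = -38307/5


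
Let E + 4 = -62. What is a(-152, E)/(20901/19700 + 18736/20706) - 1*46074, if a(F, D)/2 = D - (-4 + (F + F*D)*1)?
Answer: -22528224748722/400937653 ≈ -56189.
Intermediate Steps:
E = -66 (E = -4 - 62 = -66)
a(F, D) = 8 - 2*F + 2*D - 2*D*F (a(F, D) = 2*(D - (-4 + (F + F*D)*1)) = 2*(D - (-4 + (F + D*F)*1)) = 2*(D - (-4 + (F + D*F))) = 2*(D - (-4 + F + D*F)) = 2*(D + (4 - F - D*F)) = 2*(4 + D - F - D*F) = 8 - 2*F + 2*D - 2*D*F)
a(-152, E)/(20901/19700 + 18736/20706) - 1*46074 = (8 - 2*(-152) + 2*(-66) - 2*(-66)*(-152))/(20901/19700 + 18736/20706) - 1*46074 = (8 + 304 - 132 - 20064)/(20901*(1/19700) + 18736*(1/20706)) - 46074 = -19884/(20901/19700 + 9368/10353) - 46074 = -19884/400937653/203954100 - 46074 = -19884*203954100/400937653 - 46074 = -4055423324400/400937653 - 46074 = -22528224748722/400937653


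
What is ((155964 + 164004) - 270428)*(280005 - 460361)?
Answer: -8934836240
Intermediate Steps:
((155964 + 164004) - 270428)*(280005 - 460361) = (319968 - 270428)*(-180356) = 49540*(-180356) = -8934836240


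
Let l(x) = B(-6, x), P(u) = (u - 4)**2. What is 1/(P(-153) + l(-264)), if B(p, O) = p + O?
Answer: 1/24379 ≈ 4.1019e-5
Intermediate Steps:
P(u) = (-4 + u)**2
B(p, O) = O + p
l(x) = -6 + x (l(x) = x - 6 = -6 + x)
1/(P(-153) + l(-264)) = 1/((-4 - 153)**2 + (-6 - 264)) = 1/((-157)**2 - 270) = 1/(24649 - 270) = 1/24379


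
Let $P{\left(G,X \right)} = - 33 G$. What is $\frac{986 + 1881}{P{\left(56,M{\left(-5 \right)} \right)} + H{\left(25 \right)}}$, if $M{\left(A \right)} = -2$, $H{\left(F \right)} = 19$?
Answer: $- \frac{2867}{1829} \approx -1.5675$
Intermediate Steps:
$\frac{986 + 1881}{P{\left(56,M{\left(-5 \right)} \right)} + H{\left(25 \right)}} = \frac{986 + 1881}{\left(-33\right) 56 + 19} = \frac{2867}{-1848 + 19} = \frac{2867}{-1829} = 2867 \left(- \frac{1}{1829}\right) = - \frac{2867}{1829}$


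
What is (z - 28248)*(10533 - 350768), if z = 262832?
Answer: -79813687240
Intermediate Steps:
(z - 28248)*(10533 - 350768) = (262832 - 28248)*(10533 - 350768) = 234584*(-340235) = -79813687240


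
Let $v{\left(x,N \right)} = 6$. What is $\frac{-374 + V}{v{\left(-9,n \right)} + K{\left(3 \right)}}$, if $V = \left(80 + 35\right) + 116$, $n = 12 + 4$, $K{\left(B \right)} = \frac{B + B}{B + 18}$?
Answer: $- \frac{91}{4} \approx -22.75$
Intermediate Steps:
$K{\left(B \right)} = \frac{2 B}{18 + B}$
$n = 16$
$V = 231$ ($V = 115 + 116 = 231$)
$\frac{-374 + V}{v{\left(-9,n \right)} + K{\left(3 \right)}} = \frac{-374 + 231}{6 + 2 \cdot 3 \frac{1}{18 + 3}} = - \frac{143}{6 + 2 \cdot 3 \cdot \frac{1}{21}} = - \frac{143}{6 + \frac{2}{7}} = - \frac{143}{\frac{44}{7}} = \left(-143\right) \frac{7}{44} = - \frac{91}{4}$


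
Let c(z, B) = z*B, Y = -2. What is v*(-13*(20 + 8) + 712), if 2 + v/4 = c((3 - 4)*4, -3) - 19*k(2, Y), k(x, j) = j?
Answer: 66816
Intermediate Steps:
c(z, B) = B*z
v = 192 (v = -8 + 4*(-3*(3 - 4)*4 - 19*(-2)) = -8 + 4*(-(-3)*4 + 38) = -8 + 4*(-3*(-4) + 38) = -8 + 4*(12 + 38) = -8 + 4*50 = -8 + 200 = 192)
v*(-13*(20 + 8) + 712) = 192*(-13*(20 + 8) + 712) = 192*(-13*28 + 712) = 192*(-364 + 712) = 192*348 = 66816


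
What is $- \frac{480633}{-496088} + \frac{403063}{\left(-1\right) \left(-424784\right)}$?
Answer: $\frac{50514990727}{26341280624} \approx 1.9177$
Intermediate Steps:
$- \frac{480633}{-496088} + \frac{403063}{\left(-1\right) \left(-424784\right)} = \left(-480633\right) \left(- \frac{1}{496088}\right) + \frac{403063}{424784} = \frac{480633}{496088} + 403063 \cdot \frac{1}{424784} = \frac{480633}{496088} + \frac{403063}{424784} = \frac{50514990727}{26341280624}$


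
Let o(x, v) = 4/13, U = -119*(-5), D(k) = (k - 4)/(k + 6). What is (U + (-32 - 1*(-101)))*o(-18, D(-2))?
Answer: 2656/13 ≈ 204.31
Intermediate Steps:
D(k) = (-4 + k)/(6 + k)
U = 595
o(x, v) = 4/13 (o(x, v) = 4*(1/13) = 4/13)
(U + (-32 - 1*(-101)))*o(-18, D(-2)) = (595 + (-32 - 1*(-101)))*(4/13) = (595 + (-32 + 101))*(4/13) = (595 + 69)*(4/13) = 664*(4/13) = 2656/13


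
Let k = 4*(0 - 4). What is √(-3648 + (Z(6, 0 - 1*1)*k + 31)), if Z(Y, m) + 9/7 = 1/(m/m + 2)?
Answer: I*√1588377/21 ≈ 60.015*I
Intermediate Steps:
Z(Y, m) = -20/21 (Z(Y, m) = -9/7 + 1/(m/m + 2) = -9/7 + 1/(1 + 2) = -9/7 + 1/3 = -9/7 + ⅓ = -20/21)
k = -16 (k = 4*(-4) = -16)
√(-3648 + (Z(6, 0 - 1*1)*k + 31)) = √(-3648 + (-20/21*(-16) + 31)) = √(-3648 + (320/21 + 31)) = √(-3648 + 971/21) = √(-75637/21) = I*√1588377/21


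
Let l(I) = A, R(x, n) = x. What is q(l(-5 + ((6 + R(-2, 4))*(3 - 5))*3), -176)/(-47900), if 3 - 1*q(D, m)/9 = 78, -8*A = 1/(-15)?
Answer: 27/1916 ≈ 0.014092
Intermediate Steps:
A = 1/120 (A = -⅛/(-15) = -⅛*(-1/15) = 1/120 ≈ 0.0083333)
l(I) = 1/120
q(D, m) = -675 (q(D, m) = 27 - 9*78 = 27 - 702 = -675)
q(l(-5 + ((6 + R(-2, 4))*(3 - 5))*3), -176)/(-47900) = -675/(-47900) = -675*(-1/47900) = 27/1916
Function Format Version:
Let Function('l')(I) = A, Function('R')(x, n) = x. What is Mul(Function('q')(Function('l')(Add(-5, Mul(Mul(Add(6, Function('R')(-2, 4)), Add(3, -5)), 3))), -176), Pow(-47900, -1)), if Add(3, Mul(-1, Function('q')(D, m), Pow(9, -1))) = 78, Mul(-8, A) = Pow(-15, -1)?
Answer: Rational(27, 1916) ≈ 0.014092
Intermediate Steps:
A = Rational(1, 120) (A = Mul(Rational(-1, 8), Pow(-15, -1)) = Mul(Rational(-1, 8), Rational(-1, 15)) = Rational(1, 120) ≈ 0.0083333)
Function('l')(I) = Rational(1, 120)
Function('q')(D, m) = -675 (Function('q')(D, m) = Add(27, Mul(-9, 78)) = Add(27, -702) = -675)
Mul(Function('q')(Function('l')(Add(-5, Mul(Mul(Add(6, Function('R')(-2, 4)), Add(3, -5)), 3))), -176), Pow(-47900, -1)) = Mul(-675, Pow(-47900, -1)) = Mul(-675, Rational(-1, 47900)) = Rational(27, 1916)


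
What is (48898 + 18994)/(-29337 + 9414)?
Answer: -67892/19923 ≈ -3.4077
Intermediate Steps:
(48898 + 18994)/(-29337 + 9414) = 67892/(-19923) = 67892*(-1/19923) = -67892/19923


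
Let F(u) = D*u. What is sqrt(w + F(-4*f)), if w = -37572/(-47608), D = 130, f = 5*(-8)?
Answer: sqrt(2946589958686)/11902 ≈ 144.22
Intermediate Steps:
f = -40
w = 9393/11902 (w = -37572*(-1/47608) = 9393/11902 ≈ 0.78920)
F(u) = 130*u
sqrt(w + F(-4*f)) = sqrt(9393/11902 + 130*(-4*(-40))) = sqrt(9393/11902 + 130*160) = sqrt(9393/11902 + 20800) = sqrt(247570993/11902) = sqrt(2946589958686)/11902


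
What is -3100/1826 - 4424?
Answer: -4040662/913 ≈ -4425.7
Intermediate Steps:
-3100/1826 - 4424 = -3100*1/1826 - 4424 = -1550/913 - 4424 = -4040662/913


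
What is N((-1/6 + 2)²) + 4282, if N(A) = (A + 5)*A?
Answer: 5585893/1296 ≈ 4310.1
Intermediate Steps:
N(A) = A*(5 + A) (N(A) = (5 + A)*A = A*(5 + A))
N((-1/6 + 2)²) + 4282 = (-1/6 + 2)²*(5 + (-1/6 + 2)²) + 4282 = (-1*⅙ + 2)²*(5 + (-1*⅙ + 2)²) + 4282 = (-⅙ + 2)²*(5 + (-⅙ + 2)²) + 4282 = (11/6)²*(5 + (11/6)²) + 4282 = 121*(5 + 121/36)/36 + 4282 = (121/36)*(301/36) + 4282 = 36421/1296 + 4282 = 5585893/1296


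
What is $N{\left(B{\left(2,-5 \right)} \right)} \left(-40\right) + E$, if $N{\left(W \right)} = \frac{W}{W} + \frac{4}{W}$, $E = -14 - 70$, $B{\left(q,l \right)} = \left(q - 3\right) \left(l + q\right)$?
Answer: $- \frac{532}{3} \approx -177.33$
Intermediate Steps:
$B{\left(q,l \right)} = \left(-3 + q\right) \left(l + q\right)$
$E = -84$ ($E = -14 - 70 = -84$)
$N{\left(W \right)} = 1 + \frac{4}{W}$
$N{\left(B{\left(2,-5 \right)} \right)} \left(-40\right) + E = \frac{4 - \left(1 - 4\right)}{2^{2} - -15 - 6 - 10} \left(-40\right) - 84 = \frac{4 + \left(4 + 15 - 6 - 10\right)}{4 + 15 - 6 - 10} \left(-40\right) - 84 = \frac{4 + 3}{3} \left(-40\right) - 84 = \frac{1}{3} \cdot 7 \left(-40\right) - 84 = \frac{7}{3} \left(-40\right) - 84 = - \frac{280}{3} - 84 = - \frac{532}{3}$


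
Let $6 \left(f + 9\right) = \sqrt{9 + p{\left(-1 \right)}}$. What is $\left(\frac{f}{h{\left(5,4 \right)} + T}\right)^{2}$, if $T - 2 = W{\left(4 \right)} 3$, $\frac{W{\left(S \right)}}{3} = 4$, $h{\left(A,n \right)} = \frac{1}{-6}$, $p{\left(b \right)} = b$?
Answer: $\frac{2924}{51529} - \frac{216 \sqrt{2}}{51529} \approx 0.050817$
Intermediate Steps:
$h{\left(A,n \right)} = - \frac{1}{6}$
$W{\left(S \right)} = 12$ ($W{\left(S \right)} = 3 \cdot 4 = 12$)
$T = 38$ ($T = 2 + 12 \cdot 3 = 2 + 36 = 38$)
$f = -9 + \frac{\sqrt{2}}{3}$ ($f = -9 + \frac{\sqrt{9 - 1}}{6} = -9 + \frac{\sqrt{8}}{6} = -9 + \frac{2 \sqrt{2}}{6} = -9 + \frac{\sqrt{2}}{3} \approx -8.5286$)
$\left(\frac{f}{h{\left(5,4 \right)} + T}\right)^{2} = \left(\frac{-9 + \frac{\sqrt{2}}{3}}{- \frac{1}{6} + 38}\right)^{2} = \left(\frac{-9 + \frac{\sqrt{2}}{3}}{\frac{227}{6}}\right)^{2} = \left(\frac{6 \left(-9 + \frac{\sqrt{2}}{3}\right)}{227}\right)^{2} = \left(- \frac{54}{227} + \frac{2 \sqrt{2}}{227}\right)^{2}$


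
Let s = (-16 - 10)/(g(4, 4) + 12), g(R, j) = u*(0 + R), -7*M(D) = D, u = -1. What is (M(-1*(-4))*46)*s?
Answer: 598/7 ≈ 85.429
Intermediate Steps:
M(D) = -D/7
g(R, j) = -R (g(R, j) = -(0 + R) = -R)
s = -13/4 (s = (-16 - 10)/(-1*4 + 12) = -26/(-4 + 12) = -26/8 = -26*⅛ = -13/4 ≈ -3.2500)
(M(-1*(-4))*46)*s = (-(-1)*(-4)/7*46)*(-13/4) = (-⅐*4*46)*(-13/4) = -4/7*46*(-13/4) = -184/7*(-13/4) = 598/7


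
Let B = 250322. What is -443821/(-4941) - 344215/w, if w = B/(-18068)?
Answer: 15420271969891/618420501 ≈ 24935.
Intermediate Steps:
w = -125161/9034 (w = 250322/(-18068) = 250322*(-1/18068) = -125161/9034 ≈ -13.854)
-443821/(-4941) - 344215/w = -443821/(-4941) - 344215/(-125161/9034) = -443821*(-1/4941) - 344215*(-9034/125161) = 443821/4941 + 3109638310/125161 = 15420271969891/618420501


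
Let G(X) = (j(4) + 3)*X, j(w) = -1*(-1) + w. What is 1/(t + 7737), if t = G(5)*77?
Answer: 1/10817 ≈ 9.2447e-5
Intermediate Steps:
j(w) = 1 + w
G(X) = 8*X (G(X) = ((1 + 4) + 3)*X = (5 + 3)*X = 8*X)
t = 3080 (t = (8*5)*77 = 40*77 = 3080)
1/(t + 7737) = 1/(3080 + 7737) = 1/10817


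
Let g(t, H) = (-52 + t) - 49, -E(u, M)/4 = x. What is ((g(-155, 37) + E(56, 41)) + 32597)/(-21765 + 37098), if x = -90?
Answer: 32701/15333 ≈ 2.1327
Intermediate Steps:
E(u, M) = 360 (E(u, M) = -4*(-90) = 360)
g(t, H) = -101 + t
((g(-155, 37) + E(56, 41)) + 32597)/(-21765 + 37098) = (((-101 - 155) + 360) + 32597)/(-21765 + 37098) = ((-256 + 360) + 32597)/15333 = (104 + 32597)*(1/15333) = 32701*(1/15333) = 32701/15333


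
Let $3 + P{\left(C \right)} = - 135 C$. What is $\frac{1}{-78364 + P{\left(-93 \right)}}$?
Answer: $- \frac{1}{65812} \approx -1.5195 \cdot 10^{-5}$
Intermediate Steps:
$P{\left(C \right)} = -3 - 135 C$
$\frac{1}{-78364 + P{\left(-93 \right)}} = \frac{1}{-78364 - -12552} = \frac{1}{-78364 + \left(-3 + 12555\right)} = \frac{1}{-78364 + 12552} = \frac{1}{-65812} = - \frac{1}{65812}$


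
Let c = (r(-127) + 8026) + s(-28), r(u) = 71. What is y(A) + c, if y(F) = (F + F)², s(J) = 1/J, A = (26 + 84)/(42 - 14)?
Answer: 1599105/196 ≈ 8158.7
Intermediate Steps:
A = 55/14 (A = 110/28 = 110*(1/28) = 55/14 ≈ 3.9286)
y(F) = 4*F² (y(F) = (2*F)² = 4*F²)
c = 226715/28 (c = (71 + 8026) + 1/(-28) = 8097 - 1/28 = 226715/28 ≈ 8097.0)
y(A) + c = 4*(55/14)² + 226715/28 = 4*(3025/196) + 226715/28 = 3025/49 + 226715/28 = 1599105/196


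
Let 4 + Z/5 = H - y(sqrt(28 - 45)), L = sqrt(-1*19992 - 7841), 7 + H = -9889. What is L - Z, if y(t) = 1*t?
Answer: 49500 + I*sqrt(27833) + 5*I*sqrt(17) ≈ 49500.0 + 187.45*I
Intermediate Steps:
y(t) = t
H = -9896 (H = -7 - 9889 = -9896)
L = I*sqrt(27833) (L = sqrt(-19992 - 7841) = sqrt(-27833) = I*sqrt(27833) ≈ 166.83*I)
Z = -49500 - 5*I*sqrt(17) (Z = -20 + 5*(-9896 - sqrt(28 - 45)) = -20 + 5*(-9896 - sqrt(-17)) = -20 + 5*(-9896 - I*sqrt(17)) = -20 + (-49480 - 5*I*sqrt(17)) = -49500 - 5*I*sqrt(17) ≈ -49500.0 - 20.616*I)
L - Z = I*sqrt(27833) - (-49500 - 5*I*sqrt(17)) = I*sqrt(27833) + (49500 + 5*I*sqrt(17)) = 49500 + I*sqrt(27833) + 5*I*sqrt(17)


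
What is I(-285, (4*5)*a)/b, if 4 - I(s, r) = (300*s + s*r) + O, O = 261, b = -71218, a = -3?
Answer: -68143/71218 ≈ -0.95682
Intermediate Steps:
I(s, r) = -257 - 300*s - r*s (I(s, r) = 4 - ((300*s + s*r) + 261) = 4 - ((300*s + r*s) + 261) = 4 - (261 + 300*s + r*s) = 4 + (-261 - 300*s - r*s) = -257 - 300*s - r*s)
I(-285, (4*5)*a)/b = (-257 - 300*(-285) - 1*(4*5)*(-3)*(-285))/(-71218) = (-257 + 85500 - 1*20*(-3)*(-285))*(-1/71218) = (-257 + 85500 - 1*(-60)*(-285))*(-1/71218) = (-257 + 85500 - 17100)*(-1/71218) = 68143*(-1/71218) = -68143/71218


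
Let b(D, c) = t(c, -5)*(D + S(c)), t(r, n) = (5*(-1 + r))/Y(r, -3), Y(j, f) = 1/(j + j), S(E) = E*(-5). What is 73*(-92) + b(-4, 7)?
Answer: -23096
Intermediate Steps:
S(E) = -5*E
Y(j, f) = 1/(2*j)
t(r, n) = 2*r*(-5 + 5*r) (t(r, n) = (5*(-1 + r))/((1/(2*r))) = (-5 + 5*r)*(2*r) = 2*r*(-5 + 5*r))
b(D, c) = 10*c*(-1 + c)*(D - 5*c) (b(D, c) = (10*c*(-1 + c))*(D - 5*c) = 10*c*(-1 + c)*(D - 5*c))
73*(-92) + b(-4, 7) = 73*(-92) + 10*7*(-1 + 7)*(-4 - 5*7) = -6716 + 10*7*6*(-4 - 35) = -6716 + 10*7*6*(-39) = -6716 - 16380 = -23096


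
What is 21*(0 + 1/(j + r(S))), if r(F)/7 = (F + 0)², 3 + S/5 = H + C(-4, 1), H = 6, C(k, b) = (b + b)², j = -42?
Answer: 3/1219 ≈ 0.0024610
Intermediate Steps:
C(k, b) = 4*b² (C(k, b) = (2*b)² = 4*b²)
S = 35 (S = -15 + 5*(6 + 4*1²) = -15 + 5*(6 + 4*1) = -15 + 5*(6 + 4) = -15 + 5*10 = -15 + 50 = 35)
r(F) = 7*F² (r(F) = 7*(F + 0)² = 7*F²)
21*(0 + 1/(j + r(S))) = 21*(0 + 1/(-42 + 7*35²)) = 21*(0 + 1/(-42 + 7*1225)) = 21*(0 + 1/(-42 + 8575)) = 21*(0 + 1/8533) = 21*(1/8533) = 3/1219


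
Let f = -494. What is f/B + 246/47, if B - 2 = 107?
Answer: 3596/5123 ≈ 0.70193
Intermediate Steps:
B = 109 (B = 2 + 107 = 109)
f/B + 246/47 = -494/109 + 246/47 = 3596/5123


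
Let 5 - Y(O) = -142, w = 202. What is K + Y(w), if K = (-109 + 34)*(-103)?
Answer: 7872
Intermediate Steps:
Y(O) = 147 (Y(O) = 5 - 1*(-142) = 5 + 142 = 147)
K = 7725 (K = -75*(-103) = 7725)
K + Y(w) = 7725 + 147 = 7872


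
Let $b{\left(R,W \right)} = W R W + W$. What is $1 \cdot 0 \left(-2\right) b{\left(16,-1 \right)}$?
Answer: $0$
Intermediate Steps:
$b{\left(R,W \right)} = W + R W^{2}$ ($b{\left(R,W \right)} = R W W + W = R W^{2} + W = W + R W^{2}$)
$1 \cdot 0 \left(-2\right) b{\left(16,-1 \right)} = 1 \cdot 0 \left(-2\right) \left(- (1 + 16 \left(-1\right))\right) = 0 \left(-2\right) \left(- (1 - 16)\right) = 0 \left(\left(-1\right) \left(-15\right)\right) = 0 \cdot 15 = 0$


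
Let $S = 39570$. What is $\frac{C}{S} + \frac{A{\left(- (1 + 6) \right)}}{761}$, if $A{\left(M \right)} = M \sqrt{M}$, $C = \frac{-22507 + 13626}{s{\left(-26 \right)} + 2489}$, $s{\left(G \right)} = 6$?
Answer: $- \frac{8881}{98727150} - \frac{7 i \sqrt{7}}{761} \approx -8.9955 \cdot 10^{-5} - 0.024337 i$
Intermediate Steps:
$C = - \frac{8881}{2495}$ ($C = \frac{-22507 + 13626}{6 + 2489} = - \frac{8881}{2495} \approx -3.5595$)
$A{\left(M \right)} = M^{\frac{3}{2}}$
$\frac{C}{S} + \frac{A{\left(- (1 + 6) \right)}}{761} = - \frac{8881}{2495 \cdot 39570} + \frac{\left(- (1 + 6)\right)^{\frac{3}{2}}}{761} = \left(- \frac{8881}{2495}\right) \frac{1}{39570} + \left(\left(-1\right) 7\right)^{\frac{3}{2}} \cdot \frac{1}{761} = - \frac{8881}{98727150} + \left(-7\right)^{\frac{3}{2}} \cdot \frac{1}{761} = - \frac{8881}{98727150} + - 7 i \sqrt{7} \cdot \frac{1}{761} = - \frac{8881}{98727150} - \frac{7 i \sqrt{7}}{761}$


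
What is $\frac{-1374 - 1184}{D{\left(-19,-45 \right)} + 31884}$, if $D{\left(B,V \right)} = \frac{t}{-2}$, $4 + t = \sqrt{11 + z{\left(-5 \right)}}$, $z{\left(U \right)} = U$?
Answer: $- \frac{163128776}{2033433989} - \frac{2558 \sqrt{6}}{2033433989} \approx -0.080226$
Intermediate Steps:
$t = -4 + \sqrt{6}$ ($t = -4 + \sqrt{11 - 5} = -4 + \sqrt{6} \approx -1.5505$)
$D{\left(B,V \right)} = 2 - \frac{\sqrt{6}}{2}$ ($D{\left(B,V \right)} = \frac{-4 + \sqrt{6}}{-2} = \left(-4 + \sqrt{6}\right) \left(- \frac{1}{2}\right) = 2 - \frac{\sqrt{6}}{2}$)
$\frac{-1374 - 1184}{D{\left(-19,-45 \right)} + 31884} = \frac{-1374 - 1184}{\left(2 - \frac{\sqrt{6}}{2}\right) + 31884} = \frac{-1374 - 1184}{31886 - \frac{\sqrt{6}}{2}} = - \frac{2558}{31886 - \frac{\sqrt{6}}{2}}$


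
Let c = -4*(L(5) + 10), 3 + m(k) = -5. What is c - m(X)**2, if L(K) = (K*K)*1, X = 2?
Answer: -204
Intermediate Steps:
L(K) = K**2 (L(K) = K**2*1 = K**2)
m(k) = -8 (m(k) = -3 - 5 = -8)
c = -140 (c = -4*(5**2 + 10) = -4*(25 + 10) = -4*35 = -140)
c - m(X)**2 = -140 - 1*(-8)**2 = -140 - 1*64 = -140 - 64 = -204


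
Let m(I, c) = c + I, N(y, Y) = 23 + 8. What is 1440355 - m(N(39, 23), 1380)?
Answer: 1438944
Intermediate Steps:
N(y, Y) = 31
m(I, c) = I + c
1440355 - m(N(39, 23), 1380) = 1440355 - (31 + 1380) = 1440355 - 1*1411 = 1440355 - 1411 = 1438944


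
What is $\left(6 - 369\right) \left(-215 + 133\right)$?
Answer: $29766$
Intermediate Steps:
$\left(6 - 369\right) \left(-215 + 133\right) = \left(-363\right) \left(-82\right) = 29766$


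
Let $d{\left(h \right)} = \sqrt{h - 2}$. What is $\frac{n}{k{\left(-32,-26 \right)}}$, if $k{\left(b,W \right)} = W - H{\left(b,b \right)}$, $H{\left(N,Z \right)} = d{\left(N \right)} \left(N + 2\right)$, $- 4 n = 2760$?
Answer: $\frac{4485}{7819} + \frac{5175 i \sqrt{34}}{7819} \approx 0.5736 + 3.8592 i$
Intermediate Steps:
$n = -690$ ($n = \left(- \frac{1}{4}\right) 2760 = -690$)
$d{\left(h \right)} = \sqrt{-2 + h}$
$H{\left(N,Z \right)} = \sqrt{-2 + N} \left(2 + N\right)$ ($H{\left(N,Z \right)} = \sqrt{-2 + N} \left(N + 2\right) = \sqrt{-2 + N} \left(2 + N\right)$)
$k{\left(b,W \right)} = W - \sqrt{-2 + b} \left(2 + b\right)$
$\frac{n}{k{\left(-32,-26 \right)}} = - \frac{690}{-26 - \sqrt{-2 - 32} \left(2 - 32\right)} = - \frac{690}{-26 - \sqrt{-34} \left(-30\right)} = - \frac{690}{-26 - i \sqrt{34} \left(-30\right)} = - \frac{690}{-26 + 30 i \sqrt{34}}$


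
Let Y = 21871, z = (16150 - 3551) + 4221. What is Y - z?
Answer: 5051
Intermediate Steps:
z = 16820 (z = 12599 + 4221 = 16820)
Y - z = 21871 - 1*16820 = 21871 - 16820 = 5051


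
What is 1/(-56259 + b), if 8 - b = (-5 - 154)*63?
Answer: -1/46234 ≈ -2.1629e-5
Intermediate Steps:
b = 10025 (b = 8 - (-5 - 154)*63 = 8 - (-159)*63 = 8 - 1*(-10017) = 8 + 10017 = 10025)
1/(-56259 + b) = 1/(-56259 + 10025) = 1/(-46234) = -1/46234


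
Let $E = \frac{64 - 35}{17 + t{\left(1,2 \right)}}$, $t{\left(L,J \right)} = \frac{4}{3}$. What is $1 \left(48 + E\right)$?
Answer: $\frac{2727}{55} \approx 49.582$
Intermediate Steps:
$t{\left(L,J \right)} = \frac{4}{3}$ ($t{\left(L,J \right)} = 4 \cdot \frac{1}{3} = \frac{4}{3}$)
$E = \frac{87}{55}$ ($E = \frac{64 - 35}{17 + \frac{4}{3}} = \frac{29}{\frac{55}{3}} = 29 \cdot \frac{3}{55} = \frac{87}{55} \approx 1.5818$)
$1 \left(48 + E\right) = 1 \left(48 + \frac{87}{55}\right) = 1 \cdot \frac{2727}{55} = \frac{2727}{55}$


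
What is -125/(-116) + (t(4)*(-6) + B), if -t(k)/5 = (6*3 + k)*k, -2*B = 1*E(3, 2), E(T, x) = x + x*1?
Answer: 306133/116 ≈ 2639.1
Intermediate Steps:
E(T, x) = 2*x (E(T, x) = x + x = 2*x)
B = -2 (B = -2*2/2 = -4/2 = -½*4 = -2)
t(k) = -5*k*(18 + k) (t(k) = -5*(6*3 + k)*k = -5*(18 + k)*k = -5*k*(18 + k))
-125/(-116) + (t(4)*(-6) + B) = -125/(-116) + (-5*4*(18 + 4)*(-6) - 2) = -125*(-1/116) + (-5*4*22*(-6) - 2) = 125/116 + (-440*(-6) - 2) = 125/116 + (2640 - 2) = 125/116 + 2638 = 306133/116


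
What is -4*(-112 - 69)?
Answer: 724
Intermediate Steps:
-4*(-112 - 69) = -4*(-181) = 724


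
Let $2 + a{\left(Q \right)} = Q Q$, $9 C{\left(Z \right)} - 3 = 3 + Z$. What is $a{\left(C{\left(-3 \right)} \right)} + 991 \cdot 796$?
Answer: $\frac{7099507}{9} \approx 7.8883 \cdot 10^{5}$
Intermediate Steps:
$C{\left(Z \right)} = \frac{2}{3} + \frac{Z}{9}$ ($C{\left(Z \right)} = \frac{1}{3} + \frac{3 + Z}{9} = \frac{1}{3} + \left(\frac{1}{3} + \frac{Z}{9}\right) = \frac{2}{3} + \frac{Z}{9}$)
$a{\left(Q \right)} = -2 + Q^{2}$ ($a{\left(Q \right)} = -2 + Q Q = -2 + Q^{2}$)
$a{\left(C{\left(-3 \right)} \right)} + 991 \cdot 796 = \left(-2 + \left(\frac{2}{3} + \frac{1}{9} \left(-3\right)\right)^{2}\right) + 991 \cdot 796 = \left(-2 + \left(\frac{2}{3} - \frac{1}{3}\right)^{2}\right) + 788836 = \left(-2 + \left(\frac{1}{3}\right)^{2}\right) + 788836 = \left(-2 + \frac{1}{9}\right) + 788836 = - \frac{17}{9} + 788836 = \frac{7099507}{9}$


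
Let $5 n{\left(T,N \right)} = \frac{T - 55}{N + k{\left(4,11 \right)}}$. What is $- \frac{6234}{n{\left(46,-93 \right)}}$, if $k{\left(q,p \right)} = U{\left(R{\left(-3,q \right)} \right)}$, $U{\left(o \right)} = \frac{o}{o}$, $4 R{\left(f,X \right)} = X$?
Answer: $- \frac{955880}{3} \approx -3.1863 \cdot 10^{5}$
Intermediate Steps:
$R{\left(f,X \right)} = \frac{X}{4}$
$U{\left(o \right)} = 1$
$k{\left(q,p \right)} = 1$
$n{\left(T,N \right)} = \frac{-55 + T}{5 \left(1 + N\right)}$ ($n{\left(T,N \right)} = \frac{\left(T - 55\right) \frac{1}{N + 1}}{5} = \frac{\left(-55 + T\right) \frac{1}{1 + N}}{5} = \frac{\frac{1}{1 + N} \left(-55 + T\right)}{5} = \frac{-55 + T}{5 \left(1 + N\right)}$)
$- \frac{6234}{n{\left(46,-93 \right)}} = - \frac{6234}{\frac{1}{5} \frac{1}{1 - 93} \left(-55 + 46\right)} = - \frac{6234}{\frac{1}{5} \frac{1}{-92} \left(-9\right)} = - \frac{6234}{\frac{1}{5} \left(- \frac{1}{92}\right) \left(-9\right)} = - \frac{6234}{\frac{9}{460}} = \left(-6234\right) \frac{460}{9} = - \frac{955880}{3}$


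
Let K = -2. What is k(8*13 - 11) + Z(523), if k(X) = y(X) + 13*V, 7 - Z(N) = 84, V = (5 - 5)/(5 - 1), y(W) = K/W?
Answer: -7163/93 ≈ -77.021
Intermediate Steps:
y(W) = -2/W
V = 0 (V = 0/4 = 0*(1/4) = 0)
Z(N) = -77 (Z(N) = 7 - 1*84 = 7 - 84 = -77)
k(X) = -2/X (k(X) = -2/X + 13*0 = -2/X + 0 = -2/X)
k(8*13 - 11) + Z(523) = -2/(8*13 - 11) - 77 = -2/(104 - 11) - 77 = -2/93 - 77 = -7163/93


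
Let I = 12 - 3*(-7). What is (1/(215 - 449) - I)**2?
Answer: 59644729/54756 ≈ 1089.3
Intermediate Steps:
I = 33 (I = 12 + 21 = 33)
(1/(215 - 449) - I)**2 = (1/(215 - 449) - 1*33)**2 = (1/(-234) - 33)**2 = (-1/234 - 33)**2 = (-7723/234)**2 = 59644729/54756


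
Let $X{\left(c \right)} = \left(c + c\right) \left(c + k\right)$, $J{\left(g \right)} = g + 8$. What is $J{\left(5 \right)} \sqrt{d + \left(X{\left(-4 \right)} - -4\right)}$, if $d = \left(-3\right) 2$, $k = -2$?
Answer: $13 \sqrt{46} \approx 88.17$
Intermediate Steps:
$J{\left(g \right)} = 8 + g$
$d = -6$
$X{\left(c \right)} = 2 c \left(-2 + c\right)$ ($X{\left(c \right)} = \left(c + c\right) \left(c - 2\right) = 2 c \left(-2 + c\right)$)
$J{\left(5 \right)} \sqrt{d + \left(X{\left(-4 \right)} - -4\right)} = \left(8 + 5\right) \sqrt{-6 - \left(-4 + 8 \left(-2 - 4\right)\right)} = 13 \sqrt{-6 + \left(2 \left(-4\right) \left(-6\right) + 4\right)} = 13 \sqrt{-6 + \left(48 + 4\right)} = 13 \sqrt{-6 + 52} = 13 \sqrt{46}$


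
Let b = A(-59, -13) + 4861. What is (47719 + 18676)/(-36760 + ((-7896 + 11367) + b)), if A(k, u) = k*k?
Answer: -66395/24947 ≈ -2.6614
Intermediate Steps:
A(k, u) = k²
b = 8342 (b = (-59)² + 4861 = 3481 + 4861 = 8342)
(47719 + 18676)/(-36760 + ((-7896 + 11367) + b)) = (47719 + 18676)/(-36760 + ((-7896 + 11367) + 8342)) = 66395/(-36760 + (3471 + 8342)) = 66395/(-36760 + 11813) = 66395/(-24947) = 66395*(-1/24947) = -66395/24947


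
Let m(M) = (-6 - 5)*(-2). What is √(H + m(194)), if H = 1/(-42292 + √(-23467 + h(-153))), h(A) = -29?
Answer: √(4398924778617918330 - 223579595*I*√5874)/447159190 ≈ 4.6904 - 9.1355e-9*I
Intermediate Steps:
m(M) = 22 (m(M) = -11*(-2) = 22)
H = 1/(-42292 + 2*I*√5874) (H = 1/(-42292 + √(-23467 - 29)) = 1/(-42292 + √(-23496)) = 1/(-42292 + 2*I*√5874) ≈ -2.3645e-5 - 8.57e-8*I)
√(H + m(194)) = √((-10573/447159190 - I*√5874/894318380) + 22) = √(9837491607/447159190 - I*√5874/894318380)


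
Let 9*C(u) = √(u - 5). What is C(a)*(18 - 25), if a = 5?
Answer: 0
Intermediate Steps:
C(u) = √(-5 + u)/9 (C(u) = √(u - 5)/9 = √(-5 + u)/9)
C(a)*(18 - 25) = (√(-5 + 5)/9)*(18 - 25) = (√0/9)*(-7) = ((⅑)*0)*(-7) = 0*(-7) = 0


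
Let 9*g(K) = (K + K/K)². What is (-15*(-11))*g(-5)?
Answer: 880/3 ≈ 293.33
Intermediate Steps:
g(K) = (1 + K)²/9 (g(K) = (K + K/K)²/9 = (K + 1)²/9 = (1 + K)²/9)
(-15*(-11))*g(-5) = (-15*(-11))*((1 - 5)²/9) = 165*((⅑)*(-4)²) = 165*((⅑)*16) = 165*(16/9) = 880/3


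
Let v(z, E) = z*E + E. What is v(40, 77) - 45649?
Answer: -42492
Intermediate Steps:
v(z, E) = E + E*z (v(z, E) = E*z + E = E + E*z)
v(40, 77) - 45649 = 77*(1 + 40) - 45649 = 77*41 - 45649 = 3157 - 45649 = -42492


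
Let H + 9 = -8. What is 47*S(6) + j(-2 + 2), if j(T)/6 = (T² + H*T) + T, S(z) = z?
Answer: 282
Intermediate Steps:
H = -17 (H = -9 - 8 = -17)
j(T) = -96*T + 6*T² (j(T) = 6*((T² - 17*T) + T) = 6*(T² - 16*T) = -96*T + 6*T²)
47*S(6) + j(-2 + 2) = 47*6 + 6*(-2 + 2)*(-16 + (-2 + 2)) = 282 + 6*0*(-16 + 0) = 282 + 6*0*(-16) = 282 + 0 = 282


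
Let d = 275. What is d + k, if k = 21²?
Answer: 716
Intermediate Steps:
k = 441
d + k = 275 + 441 = 716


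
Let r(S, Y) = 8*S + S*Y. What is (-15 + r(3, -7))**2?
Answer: 144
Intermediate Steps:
(-15 + r(3, -7))**2 = (-15 + 3*(8 - 7))**2 = (-15 + 3*1)**2 = (-15 + 3)**2 = (-12)**2 = 144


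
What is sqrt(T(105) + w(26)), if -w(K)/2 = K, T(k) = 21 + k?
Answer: sqrt(74) ≈ 8.6023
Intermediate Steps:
w(K) = -2*K
sqrt(T(105) + w(26)) = sqrt((21 + 105) - 2*26) = sqrt(126 - 52) = sqrt(74)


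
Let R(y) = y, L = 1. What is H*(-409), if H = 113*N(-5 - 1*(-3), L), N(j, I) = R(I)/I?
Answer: -46217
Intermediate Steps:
N(j, I) = 1 (N(j, I) = I/I = 1)
H = 113 (H = 113*1 = 113)
H*(-409) = 113*(-409) = -46217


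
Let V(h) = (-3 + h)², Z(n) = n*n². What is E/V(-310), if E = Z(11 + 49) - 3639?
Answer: 212361/97969 ≈ 2.1676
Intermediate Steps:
Z(n) = n³
E = 212361 (E = (11 + 49)³ - 3639 = 60³ - 3639 = 216000 - 3639 = 212361)
E/V(-310) = 212361/((-3 - 310)²) = 212361/((-313)²) = 212361/97969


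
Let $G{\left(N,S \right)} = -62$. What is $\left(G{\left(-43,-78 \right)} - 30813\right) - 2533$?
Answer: $-33408$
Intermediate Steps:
$\left(G{\left(-43,-78 \right)} - 30813\right) - 2533 = \left(-62 - 30813\right) - 2533 = -30875 - 2533 = -33408$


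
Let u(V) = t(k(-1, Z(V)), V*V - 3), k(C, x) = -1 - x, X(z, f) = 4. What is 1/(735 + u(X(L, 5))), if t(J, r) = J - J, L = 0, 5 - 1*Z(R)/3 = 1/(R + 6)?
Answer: 1/735 ≈ 0.0013605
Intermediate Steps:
Z(R) = 15 - 3/(6 + R) (Z(R) = 15 - 3/(R + 6) = 15 - 3/(6 + R))
t(J, r) = 0
u(V) = 0
1/(735 + u(X(L, 5))) = 1/(735 + 0) = 1/735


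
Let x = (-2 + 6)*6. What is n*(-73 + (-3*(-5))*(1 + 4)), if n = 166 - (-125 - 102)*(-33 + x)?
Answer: -3754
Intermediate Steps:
x = 24 (x = 4*6 = 24)
n = -1877 (n = 166 - (-125 - 102)*(-33 + 24) = 166 - (-227)*(-9) = 166 - 1*2043 = 166 - 2043 = -1877)
n*(-73 + (-3*(-5))*(1 + 4)) = -1877*(-73 + (-3*(-5))*(1 + 4)) = -1877*(-73 + 15*5) = -1877*(-73 + 75) = -1877*2 = -3754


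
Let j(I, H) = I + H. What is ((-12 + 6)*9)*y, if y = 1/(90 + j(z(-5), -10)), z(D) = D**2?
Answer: -18/35 ≈ -0.51429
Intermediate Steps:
j(I, H) = H + I
y = 1/105 (y = 1/(90 + (-10 + (-5)**2)) = 1/(90 + (-10 + 25)) = 1/(90 + 15) = 1/105 ≈ 0.0095238)
((-12 + 6)*9)*y = ((-12 + 6)*9)*(1/105) = -6*9*(1/105) = -54*1/105 = -18/35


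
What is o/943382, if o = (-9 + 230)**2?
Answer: 48841/943382 ≈ 0.051772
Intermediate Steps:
o = 48841 (o = 221**2 = 48841)
o/943382 = 48841/943382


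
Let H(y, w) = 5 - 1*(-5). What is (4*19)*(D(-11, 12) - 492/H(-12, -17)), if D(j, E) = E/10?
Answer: -3648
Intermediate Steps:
D(j, E) = E/10 (D(j, E) = E*(1/10) = E/10)
H(y, w) = 10 (H(y, w) = 5 + 5 = 10)
(4*19)*(D(-11, 12) - 492/H(-12, -17)) = (4*19)*((1/10)*12 - 492/10) = 76*(6/5 - 492*1/10) = 76*(6/5 - 246/5) = 76*(-48) = -3648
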